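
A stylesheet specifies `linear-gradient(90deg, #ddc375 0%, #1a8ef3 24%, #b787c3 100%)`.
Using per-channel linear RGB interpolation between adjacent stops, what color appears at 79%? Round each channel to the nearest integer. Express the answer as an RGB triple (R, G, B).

79% lies between the 24% and 100% stops, so the local fraction is t = (79 − 24)/(100 − 24) = 55/76 ≈ 0.7237.
#1a8ef3 → (26, 142, 243); #b787c3 → (183, 135, 195).
R = 26 + 0.7237 × (183 − 26) = 139.621 → 140
G = 142 + 0.7237 × (135 − 142) = 136.934 → 137
B = 243 + 0.7237 × (195 − 243) = 208.262 → 208

(140, 137, 208)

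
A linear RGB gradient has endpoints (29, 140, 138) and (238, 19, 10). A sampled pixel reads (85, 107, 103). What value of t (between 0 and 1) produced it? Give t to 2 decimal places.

0.27

Invert the lerp on the R channel (largest span, 209): t = (85 − 29) / (238 − 29) = 56/209 = 0.26794.
Check on G: (107 − 140)/(19 − 140) = 0.2727 ✓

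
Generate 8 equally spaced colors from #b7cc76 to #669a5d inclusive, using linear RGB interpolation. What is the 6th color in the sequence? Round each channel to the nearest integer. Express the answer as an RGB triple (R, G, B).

With 8 swatches and endpoints inclusive, swatch 6 sits at t = (6 − 1)/(8 − 1) = 5/7 ≈ 0.7143.
#b7cc76 → (183, 204, 118); #669a5d → (102, 154, 93).
R = 183 + 0.7143 × (102 − 183) = 125.142 → 125
G = 204 + 0.7143 × (154 − 204) = 168.285 → 168
B = 118 + 0.7143 × (93 − 118) = 100.142 → 100

(125, 168, 100)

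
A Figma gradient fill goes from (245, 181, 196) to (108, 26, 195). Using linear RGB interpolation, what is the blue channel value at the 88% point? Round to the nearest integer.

B = 196 + 0.88 × (195 − 196) = 195.12 → 195

195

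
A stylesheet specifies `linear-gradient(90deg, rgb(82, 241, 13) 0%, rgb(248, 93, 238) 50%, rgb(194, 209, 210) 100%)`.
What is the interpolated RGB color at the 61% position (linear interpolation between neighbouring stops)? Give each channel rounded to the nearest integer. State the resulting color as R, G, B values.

(236, 119, 232)

61% lies between the 50% and 100% stops, so the local fraction is t = (61 − 50)/(100 − 50) = 11/50 ≈ 0.22.
R = 248 + 0.22 × (194 − 248) = 236.12 → 236
G = 93 + 0.22 × (209 − 93) = 118.52 → 119
B = 238 + 0.22 × (210 − 238) = 231.84 → 232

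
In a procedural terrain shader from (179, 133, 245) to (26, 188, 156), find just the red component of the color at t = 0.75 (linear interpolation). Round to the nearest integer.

64

R = 179 + 0.75 × (26 − 179) = 64.25 → 64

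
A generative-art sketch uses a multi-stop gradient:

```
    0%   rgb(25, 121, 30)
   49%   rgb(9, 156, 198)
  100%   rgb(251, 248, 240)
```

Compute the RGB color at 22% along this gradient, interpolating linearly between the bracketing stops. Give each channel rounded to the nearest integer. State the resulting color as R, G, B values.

22% lies between the 0% and 49% stops, so the local fraction is t = (22 − 0)/(49 − 0) = 22/49 ≈ 0.449.
R = 25 + 0.449 × (9 − 25) = 17.816 → 18
G = 121 + 0.449 × (156 − 121) = 136.715 → 137
B = 30 + 0.449 × (198 − 30) = 105.432 → 105

(18, 137, 105)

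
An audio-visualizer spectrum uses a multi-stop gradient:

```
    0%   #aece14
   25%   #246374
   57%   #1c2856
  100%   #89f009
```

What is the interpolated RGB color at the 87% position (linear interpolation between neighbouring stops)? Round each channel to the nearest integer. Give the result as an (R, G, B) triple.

87% lies between the 57% and 100% stops, so the local fraction is t = (87 − 57)/(100 − 57) = 30/43 ≈ 0.6977.
#1c2856 → (28, 40, 86); #89f009 → (137, 240, 9).
R = 28 + 0.6977 × (137 − 28) = 104.049 → 104
G = 40 + 0.6977 × (240 − 40) = 179.54 → 180
B = 86 + 0.6977 × (9 − 86) = 32.277 → 32

(104, 180, 32)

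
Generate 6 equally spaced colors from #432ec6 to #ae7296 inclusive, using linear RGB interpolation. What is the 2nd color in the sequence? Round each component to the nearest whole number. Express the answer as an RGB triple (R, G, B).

With 6 swatches and endpoints inclusive, swatch 2 sits at t = (2 − 1)/(6 − 1) = 1/5 ≈ 0.2.
#432ec6 → (67, 46, 198); #ae7296 → (174, 114, 150).
R = 67 + 0.2 × (174 − 67) = 88.4 → 88
G = 46 + 0.2 × (114 − 46) = 59.6 → 60
B = 198 + 0.2 × (150 − 198) = 188.4 → 188

(88, 60, 188)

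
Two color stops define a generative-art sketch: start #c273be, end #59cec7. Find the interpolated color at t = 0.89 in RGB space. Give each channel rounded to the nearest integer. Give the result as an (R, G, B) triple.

#c273be → (194, 115, 190); #59cec7 → (89, 206, 199).
R = 194 + 0.89 × (89 − 194) = 194 + 0.89 × -105 = 100.55 → 101
G = 115 + 0.89 × (206 − 115) = 115 + 0.89 × 91 = 195.99 → 196
B = 190 + 0.89 × (199 − 190) = 190 + 0.89 × 9 = 198.01 → 198

(101, 196, 198)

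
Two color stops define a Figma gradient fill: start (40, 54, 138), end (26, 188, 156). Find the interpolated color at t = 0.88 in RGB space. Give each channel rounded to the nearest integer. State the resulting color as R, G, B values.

(28, 172, 154)

R = 40 + 0.88 × (26 − 40) = 40 + 0.88 × -14 = 27.68 → 28
G = 54 + 0.88 × (188 − 54) = 54 + 0.88 × 134 = 171.92 → 172
B = 138 + 0.88 × (156 − 138) = 138 + 0.88 × 18 = 153.84 → 154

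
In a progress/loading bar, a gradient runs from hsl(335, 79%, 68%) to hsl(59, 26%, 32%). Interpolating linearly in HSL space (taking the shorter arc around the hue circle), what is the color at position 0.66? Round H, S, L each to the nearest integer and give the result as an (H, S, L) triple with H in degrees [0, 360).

Hue: 59 − 335 = -276°, but |-276| > 180 so the shorter arc goes the other way: Δh = -276 + 360 = 84°.
H = 335 + 0.66 × (84) = 390.44 → 390 → 390 mod 360 = 30°
S = 79 + 0.66 × (26 − 79) = 44.02 → 44%
L = 68 + 0.66 × (32 − 68) = 44.24 → 44%

(30, 44, 44)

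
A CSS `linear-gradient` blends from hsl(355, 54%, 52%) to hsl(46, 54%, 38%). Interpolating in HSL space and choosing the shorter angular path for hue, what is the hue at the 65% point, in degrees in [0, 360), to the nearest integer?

28

Hue: 46 − 355 = -309°, but |-309| > 180 so the shorter arc goes the other way: Δh = -309 + 360 = 51°.
H = 355 + 0.65 × (51) = 388.15 → 388 → 388 mod 360 = 28°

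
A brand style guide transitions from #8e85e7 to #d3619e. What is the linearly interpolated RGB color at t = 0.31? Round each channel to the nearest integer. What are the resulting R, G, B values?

(163, 122, 208)

#8e85e7 → (142, 133, 231); #d3619e → (211, 97, 158).
R = 142 + 0.31 × (211 − 142) = 142 + 0.31 × 69 = 163.39 → 163
G = 133 + 0.31 × (97 − 133) = 133 + 0.31 × -36 = 121.84 → 122
B = 231 + 0.31 × (158 − 231) = 231 + 0.31 × -73 = 208.37 → 208
So the blended color is (163, 122, 208), about #a37ad0.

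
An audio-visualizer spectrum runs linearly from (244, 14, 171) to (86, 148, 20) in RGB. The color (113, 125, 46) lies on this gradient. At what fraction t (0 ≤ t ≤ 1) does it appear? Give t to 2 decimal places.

Invert the lerp on the R channel (largest span, 158): t = (113 − 244) / (86 − 244) = -131/-158 = 0.82911.
Check on G: (125 − 14)/(148 − 14) = 0.8284 ✓

0.83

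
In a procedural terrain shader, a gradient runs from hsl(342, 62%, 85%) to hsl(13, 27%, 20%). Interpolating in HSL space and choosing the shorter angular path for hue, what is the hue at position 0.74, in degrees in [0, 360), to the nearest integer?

Hue: 13 − 342 = -329°, but |-329| > 180 so the shorter arc goes the other way: Δh = -329 + 360 = 31°.
H = 342 + 0.74 × (31) = 364.94 → 365 → 365 mod 360 = 5°

5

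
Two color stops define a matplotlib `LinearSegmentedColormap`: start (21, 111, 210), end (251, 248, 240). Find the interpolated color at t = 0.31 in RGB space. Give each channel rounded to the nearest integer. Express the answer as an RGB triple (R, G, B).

R = 21 + 0.31 × (251 − 21) = 21 + 0.31 × 230 = 92.3 → 92
G = 111 + 0.31 × (248 − 111) = 111 + 0.31 × 137 = 153.47 → 153
B = 210 + 0.31 × (240 − 210) = 210 + 0.31 × 30 = 219.3 → 219

(92, 153, 219)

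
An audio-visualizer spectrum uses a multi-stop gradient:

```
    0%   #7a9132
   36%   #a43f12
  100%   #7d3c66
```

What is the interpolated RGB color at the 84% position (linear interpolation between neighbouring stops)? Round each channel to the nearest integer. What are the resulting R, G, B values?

(135, 61, 81)

84% lies between the 36% and 100% stops, so the local fraction is t = (84 − 36)/(100 − 36) = 48/64 ≈ 0.75.
#a43f12 → (164, 63, 18); #7d3c66 → (125, 60, 102).
R = 164 + 0.75 × (125 − 164) = 134.75 → 135
G = 63 + 0.75 × (60 − 63) = 60.75 → 61
B = 18 + 0.75 × (102 − 18) = 81 → 81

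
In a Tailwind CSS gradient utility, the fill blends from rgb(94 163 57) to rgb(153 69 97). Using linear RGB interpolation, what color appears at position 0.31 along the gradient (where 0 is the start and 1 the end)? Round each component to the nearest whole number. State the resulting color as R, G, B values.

R = 94 + 0.31 × (153 − 94) = 94 + 0.31 × 59 = 112.29 → 112
G = 163 + 0.31 × (69 − 163) = 163 + 0.31 × -94 = 133.86 → 134
B = 57 + 0.31 × (97 − 57) = 57 + 0.31 × 40 = 69.4 → 69

(112, 134, 69)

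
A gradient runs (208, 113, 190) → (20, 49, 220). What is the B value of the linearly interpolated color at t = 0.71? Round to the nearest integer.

B = 190 + 0.71 × (220 − 190) = 211.3 → 211

211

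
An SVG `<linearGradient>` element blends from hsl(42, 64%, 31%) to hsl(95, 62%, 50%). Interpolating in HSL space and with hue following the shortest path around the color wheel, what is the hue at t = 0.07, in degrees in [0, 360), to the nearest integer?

Hue arc: Δh = 95 − 42 = 53° (|Δh| ≤ 180, already the shorter path).
H = 42 + 0.07 × (53) = 45.71 → 46°

46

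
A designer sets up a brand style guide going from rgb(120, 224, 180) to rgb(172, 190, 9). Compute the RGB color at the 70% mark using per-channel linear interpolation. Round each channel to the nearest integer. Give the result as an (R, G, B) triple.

70% corresponds to t = 0.7.
R = 120 + 0.7 × (172 − 120) = 120 + 0.7 × 52 = 156.4 → 156
G = 224 + 0.7 × (190 − 224) = 224 + 0.7 × -34 = 200.2 → 200
B = 180 + 0.7 × (9 − 180) = 180 + 0.7 × -171 = 60.3 → 60
So the blended color is (156, 200, 60), about #9cc83c.

(156, 200, 60)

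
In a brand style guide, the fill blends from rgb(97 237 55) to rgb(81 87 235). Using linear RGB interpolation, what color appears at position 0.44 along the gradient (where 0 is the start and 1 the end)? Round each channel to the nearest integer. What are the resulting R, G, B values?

(90, 171, 134)

R = 97 + 0.44 × (81 − 97) = 97 + 0.44 × -16 = 89.96 → 90
G = 237 + 0.44 × (87 − 237) = 237 + 0.44 × -150 = 171 → 171
B = 55 + 0.44 × (235 − 55) = 55 + 0.44 × 180 = 134.2 → 134
So the blended color is (90, 171, 134), about #5aab86.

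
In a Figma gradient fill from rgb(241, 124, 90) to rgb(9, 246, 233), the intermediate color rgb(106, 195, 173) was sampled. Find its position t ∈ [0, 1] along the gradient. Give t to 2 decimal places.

Invert the lerp on the R channel (largest span, 232): t = (106 − 241) / (9 − 241) = -135/-232 = 0.5819.
Check on G: (195 − 124)/(246 − 124) = 0.582 ✓

0.58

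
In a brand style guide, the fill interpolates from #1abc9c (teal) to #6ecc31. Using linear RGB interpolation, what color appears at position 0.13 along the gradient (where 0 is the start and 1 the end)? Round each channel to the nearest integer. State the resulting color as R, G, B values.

(37, 190, 142)

#1abc9c → (26, 188, 156); #6ecc31 → (110, 204, 49).
R = 26 + 0.13 × (110 − 26) = 26 + 0.13 × 84 = 36.92 → 37
G = 188 + 0.13 × (204 − 188) = 188 + 0.13 × 16 = 190.08 → 190
B = 156 + 0.13 × (49 − 156) = 156 + 0.13 × -107 = 142.09 → 142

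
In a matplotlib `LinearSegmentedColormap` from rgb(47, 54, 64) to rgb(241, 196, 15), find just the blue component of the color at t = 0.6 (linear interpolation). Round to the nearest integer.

35

B = 64 + 0.6 × (15 − 64) = 34.6 → 35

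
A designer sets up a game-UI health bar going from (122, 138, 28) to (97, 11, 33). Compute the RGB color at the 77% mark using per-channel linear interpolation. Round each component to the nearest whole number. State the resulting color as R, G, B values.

(103, 40, 32)

77% corresponds to t = 0.77.
R = 122 + 0.77 × (97 − 122) = 122 + 0.77 × -25 = 102.75 → 103
G = 138 + 0.77 × (11 − 138) = 138 + 0.77 × -127 = 40.21 → 40
B = 28 + 0.77 × (33 − 28) = 28 + 0.77 × 5 = 31.85 → 32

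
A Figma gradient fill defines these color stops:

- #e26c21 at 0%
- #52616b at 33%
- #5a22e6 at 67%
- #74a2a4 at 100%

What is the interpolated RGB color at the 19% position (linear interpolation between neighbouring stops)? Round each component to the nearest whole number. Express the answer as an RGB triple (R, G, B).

19% lies between the 0% and 33% stops, so the local fraction is t = (19 − 0)/(33 − 0) = 19/33 ≈ 0.5758.
#e26c21 → (226, 108, 33); #52616b → (82, 97, 107).
R = 226 + 0.5758 × (82 − 226) = 143.085 → 143
G = 108 + 0.5758 × (97 − 108) = 101.666 → 102
B = 33 + 0.5758 × (107 − 33) = 75.609 → 76

(143, 102, 76)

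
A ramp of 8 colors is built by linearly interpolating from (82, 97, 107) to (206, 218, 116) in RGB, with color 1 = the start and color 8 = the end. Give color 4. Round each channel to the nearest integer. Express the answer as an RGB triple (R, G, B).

(135, 149, 111)

With 8 swatches and endpoints inclusive, swatch 4 sits at t = (4 − 1)/(8 − 1) = 3/7 ≈ 0.4286.
R = 82 + 0.4286 × (206 − 82) = 135.146 → 135
G = 97 + 0.4286 × (218 − 97) = 148.861 → 149
B = 107 + 0.4286 × (116 − 107) = 110.857 → 111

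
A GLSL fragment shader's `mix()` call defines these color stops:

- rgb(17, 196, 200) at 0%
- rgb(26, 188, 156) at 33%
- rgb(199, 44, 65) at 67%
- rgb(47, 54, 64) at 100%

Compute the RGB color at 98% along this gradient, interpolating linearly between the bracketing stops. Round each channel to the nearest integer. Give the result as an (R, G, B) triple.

(56, 53, 64)

98% lies between the 67% and 100% stops, so the local fraction is t = (98 − 67)/(100 − 67) = 31/33 ≈ 0.9394.
R = 199 + 0.9394 × (47 − 199) = 56.211 → 56
G = 44 + 0.9394 × (54 − 44) = 53.394 → 53
B = 65 + 0.9394 × (64 − 65) = 64.061 → 64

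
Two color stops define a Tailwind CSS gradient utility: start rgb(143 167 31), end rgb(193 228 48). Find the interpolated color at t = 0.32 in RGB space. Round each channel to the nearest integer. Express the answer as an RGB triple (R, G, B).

R = 143 + 0.32 × (193 − 143) = 143 + 0.32 × 50 = 159 → 159
G = 167 + 0.32 × (228 − 167) = 167 + 0.32 × 61 = 186.52 → 187
B = 31 + 0.32 × (48 − 31) = 31 + 0.32 × 17 = 36.44 → 36

(159, 187, 36)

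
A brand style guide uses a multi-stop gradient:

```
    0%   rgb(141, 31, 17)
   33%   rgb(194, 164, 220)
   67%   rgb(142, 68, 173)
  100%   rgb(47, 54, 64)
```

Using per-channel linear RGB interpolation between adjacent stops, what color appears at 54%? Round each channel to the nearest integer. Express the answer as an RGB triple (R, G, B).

(162, 105, 191)

54% lies between the 33% and 67% stops, so the local fraction is t = (54 − 33)/(67 − 33) = 21/34 ≈ 0.6176.
R = 194 + 0.6176 × (142 − 194) = 161.885 → 162
G = 164 + 0.6176 × (68 − 164) = 104.71 → 105
B = 220 + 0.6176 × (173 − 220) = 190.973 → 191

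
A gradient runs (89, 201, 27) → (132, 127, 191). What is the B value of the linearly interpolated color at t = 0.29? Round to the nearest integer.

75

B = 27 + 0.29 × (191 − 27) = 74.56 → 75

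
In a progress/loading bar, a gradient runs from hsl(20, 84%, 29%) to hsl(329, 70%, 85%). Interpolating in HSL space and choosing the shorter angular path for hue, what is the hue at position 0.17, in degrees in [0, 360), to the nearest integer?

Hue: 329 − 20 = 309°, but |309| > 180 so the shorter arc goes the other way: Δh = 309 − 360 = -51°.
H = 20 + 0.17 × (-51) = 11.33 → 11°

11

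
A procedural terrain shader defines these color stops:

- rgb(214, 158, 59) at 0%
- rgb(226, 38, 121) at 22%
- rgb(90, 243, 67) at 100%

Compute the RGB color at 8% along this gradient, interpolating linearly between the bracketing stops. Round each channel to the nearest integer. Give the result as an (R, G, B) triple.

8% lies between the 0% and 22% stops, so the local fraction is t = (8 − 0)/(22 − 0) = 8/22 ≈ 0.3636.
R = 214 + 0.3636 × (226 − 214) = 218.363 → 218
G = 158 + 0.3636 × (38 − 158) = 114.368 → 114
B = 59 + 0.3636 × (121 − 59) = 81.543 → 82

(218, 114, 82)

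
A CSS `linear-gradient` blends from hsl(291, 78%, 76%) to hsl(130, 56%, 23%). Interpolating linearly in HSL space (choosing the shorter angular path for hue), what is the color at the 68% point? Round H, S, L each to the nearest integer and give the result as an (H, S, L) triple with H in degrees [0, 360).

(182, 63, 40)

Hue arc: Δh = 130 − 291 = -161° (|Δh| ≤ 180, already the shorter path).
H = 291 + 0.68 × (-161) = 181.52 → 182°
S = 78 + 0.68 × (56 − 78) = 63.04 → 63%
L = 76 + 0.68 × (23 − 76) = 39.96 → 40%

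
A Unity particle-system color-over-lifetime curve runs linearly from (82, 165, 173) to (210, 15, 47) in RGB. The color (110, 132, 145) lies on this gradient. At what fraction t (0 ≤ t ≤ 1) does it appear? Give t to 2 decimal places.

Invert the lerp on the G channel (largest span, 150): t = (132 − 165) / (15 − 165) = -33/-150 = 0.22.
Check on R: (110 − 82)/(210 − 82) = 0.2188 ✓

0.22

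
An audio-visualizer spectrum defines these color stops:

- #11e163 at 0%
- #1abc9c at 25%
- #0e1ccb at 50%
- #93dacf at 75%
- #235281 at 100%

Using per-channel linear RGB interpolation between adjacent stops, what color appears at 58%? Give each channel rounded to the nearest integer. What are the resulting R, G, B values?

58% lies between the 50% and 75% stops, so the local fraction is t = (58 − 50)/(75 − 50) = 8/25 ≈ 0.32.
#0e1ccb → (14, 28, 203); #93dacf → (147, 218, 207).
R = 14 + 0.32 × (147 − 14) = 56.56 → 57
G = 28 + 0.32 × (218 − 28) = 88.8 → 89
B = 203 + 0.32 × (207 − 203) = 204.28 → 204

(57, 89, 204)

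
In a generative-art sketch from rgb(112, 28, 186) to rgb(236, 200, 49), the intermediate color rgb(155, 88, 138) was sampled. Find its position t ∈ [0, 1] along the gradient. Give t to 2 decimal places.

Invert the lerp on the G channel (largest span, 172): t = (88 − 28) / (200 − 28) = 60/172 = 0.34884.
Check on R: (155 − 112)/(236 − 112) = 0.3468 ✓

0.35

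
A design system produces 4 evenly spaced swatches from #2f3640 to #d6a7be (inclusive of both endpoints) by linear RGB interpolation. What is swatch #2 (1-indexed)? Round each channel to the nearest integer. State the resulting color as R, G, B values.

With 4 swatches and endpoints inclusive, swatch 2 sits at t = (2 − 1)/(4 − 1) = 1/3 ≈ 0.3333.
#2f3640 → (47, 54, 64); #d6a7be → (214, 167, 190).
R = 47 + 0.3333 × (214 − 47) = 102.661 → 103
G = 54 + 0.3333 × (167 − 54) = 91.663 → 92
B = 64 + 0.3333 × (190 − 64) = 105.996 → 106

(103, 92, 106)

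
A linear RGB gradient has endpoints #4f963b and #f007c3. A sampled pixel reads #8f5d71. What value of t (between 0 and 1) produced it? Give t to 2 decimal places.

0.40

Invert the lerp on the R channel (largest span, 161): t = (143 − 79) / (240 − 79) = 64/161 = 0.39752.
Check on G: (93 − 150)/(7 − 150) = 0.3986 ✓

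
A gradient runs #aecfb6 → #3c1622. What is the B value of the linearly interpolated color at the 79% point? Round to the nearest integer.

B₁ = 182 (from #aecfb6), B₂ = 34 (from #3c1622).
B = 182 + 0.79 × (34 − 182) = 65.08 → 65

65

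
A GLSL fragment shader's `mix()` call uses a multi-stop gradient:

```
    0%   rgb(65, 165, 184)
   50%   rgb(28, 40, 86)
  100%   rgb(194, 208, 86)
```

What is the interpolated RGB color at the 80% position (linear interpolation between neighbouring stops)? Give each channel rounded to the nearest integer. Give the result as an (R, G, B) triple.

80% lies between the 50% and 100% stops, so the local fraction is t = (80 − 50)/(100 − 50) = 30/50 ≈ 0.6.
R = 28 + 0.6 × (194 − 28) = 127.6 → 128
G = 40 + 0.6 × (208 − 40) = 140.8 → 141
B = 86 + 0.6 × (86 − 86) = 86 → 86

(128, 141, 86)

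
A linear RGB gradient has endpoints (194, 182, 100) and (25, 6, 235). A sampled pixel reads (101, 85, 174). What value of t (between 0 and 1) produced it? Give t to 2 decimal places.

0.55

Invert the lerp on the G channel (largest span, 176): t = (85 − 182) / (6 − 182) = -97/-176 = 0.55114.
Check on R: (101 − 194)/(25 − 194) = 0.5503 ✓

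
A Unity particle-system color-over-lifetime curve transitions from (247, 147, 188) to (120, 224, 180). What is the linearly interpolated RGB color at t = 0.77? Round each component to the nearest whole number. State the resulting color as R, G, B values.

R = 247 + 0.77 × (120 − 247) = 247 + 0.77 × -127 = 149.21 → 149
G = 147 + 0.77 × (224 − 147) = 147 + 0.77 × 77 = 206.29 → 206
B = 188 + 0.77 × (180 − 188) = 188 + 0.77 × -8 = 181.84 → 182
So the blended color is (149, 206, 182), about #95ceb6.

(149, 206, 182)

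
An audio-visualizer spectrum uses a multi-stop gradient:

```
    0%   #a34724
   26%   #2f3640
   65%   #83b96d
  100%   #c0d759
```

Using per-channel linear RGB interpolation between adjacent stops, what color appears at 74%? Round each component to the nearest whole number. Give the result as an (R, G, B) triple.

(147, 193, 104)

74% lies between the 65% and 100% stops, so the local fraction is t = (74 − 65)/(100 − 65) = 9/35 ≈ 0.2571.
#83b96d → (131, 185, 109); #c0d759 → (192, 215, 89).
R = 131 + 0.2571 × (192 − 131) = 146.683 → 147
G = 185 + 0.2571 × (215 − 185) = 192.713 → 193
B = 109 + 0.2571 × (89 − 109) = 103.858 → 104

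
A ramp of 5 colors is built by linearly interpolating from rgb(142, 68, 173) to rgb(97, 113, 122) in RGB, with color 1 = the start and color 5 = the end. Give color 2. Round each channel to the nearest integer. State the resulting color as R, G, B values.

With 5 swatches and endpoints inclusive, swatch 2 sits at t = (2 − 1)/(5 − 1) = 1/4 ≈ 0.25.
R = 142 + 0.25 × (97 − 142) = 130.75 → 131
G = 68 + 0.25 × (113 − 68) = 79.25 → 79
B = 173 + 0.25 × (122 − 173) = 160.25 → 160

(131, 79, 160)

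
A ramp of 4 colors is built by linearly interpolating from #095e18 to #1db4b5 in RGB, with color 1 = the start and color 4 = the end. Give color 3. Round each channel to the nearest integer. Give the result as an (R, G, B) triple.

With 4 swatches and endpoints inclusive, swatch 3 sits at t = (3 − 1)/(4 − 1) = 2/3 ≈ 0.6667.
#095e18 → (9, 94, 24); #1db4b5 → (29, 180, 181).
R = 9 + 0.6667 × (29 − 9) = 22.334 → 22
G = 94 + 0.6667 × (180 − 94) = 151.336 → 151
B = 24 + 0.6667 × (181 − 24) = 128.672 → 129

(22, 151, 129)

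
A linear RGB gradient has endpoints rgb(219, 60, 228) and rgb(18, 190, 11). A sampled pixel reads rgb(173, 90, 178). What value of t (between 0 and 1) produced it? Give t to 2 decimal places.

Invert the lerp on the B channel (largest span, 217): t = (178 − 228) / (11 − 228) = -50/-217 = 0.23041.
Check on R: (173 − 219)/(18 − 219) = 0.2289 ✓

0.23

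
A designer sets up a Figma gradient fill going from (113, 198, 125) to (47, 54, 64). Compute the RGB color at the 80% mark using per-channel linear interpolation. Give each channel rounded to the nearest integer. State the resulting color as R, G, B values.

80% corresponds to t = 0.8.
R = 113 + 0.8 × (47 − 113) = 113 + 0.8 × -66 = 60.2 → 60
G = 198 + 0.8 × (54 − 198) = 198 + 0.8 × -144 = 82.8 → 83
B = 125 + 0.8 × (64 − 125) = 125 + 0.8 × -61 = 76.2 → 76

(60, 83, 76)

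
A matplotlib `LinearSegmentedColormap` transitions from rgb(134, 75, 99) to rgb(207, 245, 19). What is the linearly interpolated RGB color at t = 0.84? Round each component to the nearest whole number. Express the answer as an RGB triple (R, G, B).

(195, 218, 32)

R = 134 + 0.84 × (207 − 134) = 134 + 0.84 × 73 = 195.32 → 195
G = 75 + 0.84 × (245 − 75) = 75 + 0.84 × 170 = 217.8 → 218
B = 99 + 0.84 × (19 − 99) = 99 + 0.84 × -80 = 31.8 → 32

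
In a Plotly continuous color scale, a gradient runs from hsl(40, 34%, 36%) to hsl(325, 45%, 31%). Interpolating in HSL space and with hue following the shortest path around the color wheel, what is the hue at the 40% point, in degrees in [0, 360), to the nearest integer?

Hue: 325 − 40 = 285°, but |285| > 180 so the shorter arc goes the other way: Δh = 285 − 360 = -75°.
H = 40 + 0.4 × (-75) = 10 → 10°

10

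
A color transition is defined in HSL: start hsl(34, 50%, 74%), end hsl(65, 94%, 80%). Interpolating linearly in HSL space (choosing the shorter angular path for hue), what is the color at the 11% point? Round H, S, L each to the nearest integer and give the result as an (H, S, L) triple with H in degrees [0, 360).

Hue arc: Δh = 65 − 34 = 31° (|Δh| ≤ 180, already the shorter path).
H = 34 + 0.11 × (31) = 37.41 → 37°
S = 50 + 0.11 × (94 − 50) = 54.84 → 55%
L = 74 + 0.11 × (80 − 74) = 74.66 → 75%

(37, 55, 75)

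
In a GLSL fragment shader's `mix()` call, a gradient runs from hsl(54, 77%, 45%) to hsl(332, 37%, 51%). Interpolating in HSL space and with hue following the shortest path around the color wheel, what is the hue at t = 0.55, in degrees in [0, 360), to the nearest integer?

9

Hue: 332 − 54 = 278°, but |278| > 180 so the shorter arc goes the other way: Δh = 278 − 360 = -82°.
H = 54 + 0.55 × (-82) = 8.9 → 9°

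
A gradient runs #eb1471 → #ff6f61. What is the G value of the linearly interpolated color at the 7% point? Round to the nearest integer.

26

G₁ = 20 (from #eb1471), G₂ = 111 (from #ff6f61).
G = 20 + 0.07 × (111 − 20) = 26.37 → 26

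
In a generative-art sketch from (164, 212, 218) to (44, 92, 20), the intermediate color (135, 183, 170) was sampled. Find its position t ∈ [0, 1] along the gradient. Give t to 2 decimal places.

Invert the lerp on the B channel (largest span, 198): t = (170 − 218) / (20 − 218) = -48/-198 = 0.24242.
Check on R: (135 − 164)/(44 − 164) = 0.2417 ✓

0.24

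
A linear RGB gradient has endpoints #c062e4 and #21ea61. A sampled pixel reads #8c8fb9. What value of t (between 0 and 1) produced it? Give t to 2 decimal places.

Invert the lerp on the R channel (largest span, 159): t = (140 − 192) / (33 − 192) = -52/-159 = 0.32704.
Check on G: (143 − 98)/(234 − 98) = 0.3309 ✓

0.33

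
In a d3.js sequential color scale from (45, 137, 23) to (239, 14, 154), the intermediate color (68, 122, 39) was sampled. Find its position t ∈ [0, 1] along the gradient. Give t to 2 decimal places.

Invert the lerp on the R channel (largest span, 194): t = (68 − 45) / (239 − 45) = 23/194 = 0.11856.
Check on G: (122 − 137)/(14 − 137) = 0.122 ✓

0.12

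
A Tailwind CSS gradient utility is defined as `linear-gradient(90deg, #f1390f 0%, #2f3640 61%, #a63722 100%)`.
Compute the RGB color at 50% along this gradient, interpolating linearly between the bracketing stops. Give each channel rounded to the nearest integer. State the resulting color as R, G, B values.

50% lies between the 0% and 61% stops, so the local fraction is t = (50 − 0)/(61 − 0) = 50/61 ≈ 0.8197.
#f1390f → (241, 57, 15); #2f3640 → (47, 54, 64).
R = 241 + 0.8197 × (47 − 241) = 81.978 → 82
G = 57 + 0.8197 × (54 − 57) = 54.541 → 55
B = 15 + 0.8197 × (64 − 15) = 55.165 → 55

(82, 55, 55)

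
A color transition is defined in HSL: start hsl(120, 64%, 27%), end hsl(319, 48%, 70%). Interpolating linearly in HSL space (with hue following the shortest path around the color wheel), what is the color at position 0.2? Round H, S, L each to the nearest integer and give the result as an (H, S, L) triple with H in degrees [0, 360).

(88, 61, 36)

Hue: 319 − 120 = 199°, but |199| > 180 so the shorter arc goes the other way: Δh = 199 − 360 = -161°.
H = 120 + 0.2 × (-161) = 87.8 → 88°
S = 64 + 0.2 × (48 − 64) = 60.8 → 61%
L = 27 + 0.2 × (70 − 27) = 35.6 → 36%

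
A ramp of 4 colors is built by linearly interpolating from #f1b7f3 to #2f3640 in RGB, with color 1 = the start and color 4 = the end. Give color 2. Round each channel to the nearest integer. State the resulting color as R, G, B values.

(176, 140, 183)

With 4 swatches and endpoints inclusive, swatch 2 sits at t = (2 − 1)/(4 − 1) = 1/3 ≈ 0.3333.
#f1b7f3 → (241, 183, 243); #2f3640 → (47, 54, 64).
R = 241 + 0.3333 × (47 − 241) = 176.34 → 176
G = 183 + 0.3333 × (54 − 183) = 140.004 → 140
B = 243 + 0.3333 × (64 − 243) = 183.339 → 183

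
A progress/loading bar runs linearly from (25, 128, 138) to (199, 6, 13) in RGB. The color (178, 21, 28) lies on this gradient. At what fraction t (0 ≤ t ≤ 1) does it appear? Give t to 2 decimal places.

Invert the lerp on the R channel (largest span, 174): t = (178 − 25) / (199 − 25) = 153/174 = 0.87931.
Check on G: (21 − 128)/(6 − 128) = 0.877 ✓

0.88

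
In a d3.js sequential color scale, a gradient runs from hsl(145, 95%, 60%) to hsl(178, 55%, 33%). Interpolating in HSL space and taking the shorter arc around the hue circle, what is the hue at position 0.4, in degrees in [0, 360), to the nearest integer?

Hue arc: Δh = 178 − 145 = 33° (|Δh| ≤ 180, already the shorter path).
H = 145 + 0.4 × (33) = 158.2 → 158°

158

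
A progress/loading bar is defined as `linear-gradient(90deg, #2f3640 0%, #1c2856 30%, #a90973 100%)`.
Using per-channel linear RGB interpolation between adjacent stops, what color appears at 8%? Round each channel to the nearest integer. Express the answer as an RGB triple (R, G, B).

(42, 50, 70)

8% lies between the 0% and 30% stops, so the local fraction is t = (8 − 0)/(30 − 0) = 8/30 ≈ 0.2667.
#2f3640 → (47, 54, 64); #1c2856 → (28, 40, 86).
R = 47 + 0.2667 × (28 − 47) = 41.933 → 42
G = 54 + 0.2667 × (40 − 54) = 50.266 → 50
B = 64 + 0.2667 × (86 − 64) = 69.867 → 70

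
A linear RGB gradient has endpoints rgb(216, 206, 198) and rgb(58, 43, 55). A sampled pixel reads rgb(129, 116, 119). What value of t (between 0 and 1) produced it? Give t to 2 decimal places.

0.55

Invert the lerp on the G channel (largest span, 163): t = (116 − 206) / (43 − 206) = -90/-163 = 0.55215.
Check on R: (129 − 216)/(58 − 216) = 0.5506 ✓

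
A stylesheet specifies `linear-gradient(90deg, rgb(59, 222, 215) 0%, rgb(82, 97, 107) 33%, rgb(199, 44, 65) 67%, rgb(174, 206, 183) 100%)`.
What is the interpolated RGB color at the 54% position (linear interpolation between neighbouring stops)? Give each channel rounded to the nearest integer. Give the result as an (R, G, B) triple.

54% lies between the 33% and 67% stops, so the local fraction is t = (54 − 33)/(67 − 33) = 21/34 ≈ 0.6176.
R = 82 + 0.6176 × (199 − 82) = 154.259 → 154
G = 97 + 0.6176 × (44 − 97) = 64.267 → 64
B = 107 + 0.6176 × (65 − 107) = 81.061 → 81

(154, 64, 81)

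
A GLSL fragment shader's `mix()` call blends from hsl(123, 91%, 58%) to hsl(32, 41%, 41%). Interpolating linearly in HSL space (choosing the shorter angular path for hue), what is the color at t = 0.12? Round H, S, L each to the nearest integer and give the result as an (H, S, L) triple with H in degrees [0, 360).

Hue arc: Δh = 32 − 123 = -91° (|Δh| ≤ 180, already the shorter path).
H = 123 + 0.12 × (-91) = 112.08 → 112°
S = 91 + 0.12 × (41 − 91) = 85 → 85%
L = 58 + 0.12 × (41 − 58) = 55.96 → 56%

(112, 85, 56)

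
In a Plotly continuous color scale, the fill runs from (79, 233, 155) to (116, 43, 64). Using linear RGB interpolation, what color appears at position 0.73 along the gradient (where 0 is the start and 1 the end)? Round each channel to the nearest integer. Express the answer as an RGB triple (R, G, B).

(106, 94, 89)

R = 79 + 0.73 × (116 − 79) = 79 + 0.73 × 37 = 106.01 → 106
G = 233 + 0.73 × (43 − 233) = 233 + 0.73 × -190 = 94.3 → 94
B = 155 + 0.73 × (64 − 155) = 155 + 0.73 × -91 = 88.57 → 89
So the blended color is (106, 94, 89), about #6a5e59.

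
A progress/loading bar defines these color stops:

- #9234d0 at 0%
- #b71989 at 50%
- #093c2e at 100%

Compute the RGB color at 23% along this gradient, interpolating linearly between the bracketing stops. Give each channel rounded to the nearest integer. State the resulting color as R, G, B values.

(163, 40, 175)

23% lies between the 0% and 50% stops, so the local fraction is t = (23 − 0)/(50 − 0) = 23/50 ≈ 0.46.
#9234d0 → (146, 52, 208); #b71989 → (183, 25, 137).
R = 146 + 0.46 × (183 − 146) = 163.02 → 163
G = 52 + 0.46 × (25 − 52) = 39.58 → 40
B = 208 + 0.46 × (137 − 208) = 175.34 → 175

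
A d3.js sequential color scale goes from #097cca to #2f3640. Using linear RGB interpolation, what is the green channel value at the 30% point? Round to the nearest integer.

G₁ = 124 (from #097cca), G₂ = 54 (from #2f3640).
G = 124 + 0.3 × (54 − 124) = 103 → 103

103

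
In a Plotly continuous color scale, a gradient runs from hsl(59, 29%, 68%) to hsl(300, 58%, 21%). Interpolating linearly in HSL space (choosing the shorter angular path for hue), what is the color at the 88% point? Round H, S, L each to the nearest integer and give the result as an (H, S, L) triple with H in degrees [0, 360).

Hue: 300 − 59 = 241°, but |241| > 180 so the shorter arc goes the other way: Δh = 241 − 360 = -119°.
H = 59 + 0.88 × (-119) = -45.72 → -46 → -46 mod 360 = 314°
S = 29 + 0.88 × (58 − 29) = 54.52 → 55%
L = 68 + 0.88 × (21 − 68) = 26.64 → 27%

(314, 55, 27)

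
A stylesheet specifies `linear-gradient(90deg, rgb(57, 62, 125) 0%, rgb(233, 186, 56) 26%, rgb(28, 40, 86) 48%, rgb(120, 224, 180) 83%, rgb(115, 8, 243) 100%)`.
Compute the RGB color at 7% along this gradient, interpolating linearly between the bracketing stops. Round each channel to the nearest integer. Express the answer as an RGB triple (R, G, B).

7% lies between the 0% and 26% stops, so the local fraction is t = (7 − 0)/(26 − 0) = 7/26 ≈ 0.2692.
R = 57 + 0.2692 × (233 − 57) = 104.379 → 104
G = 62 + 0.2692 × (186 − 62) = 95.381 → 95
B = 125 + 0.2692 × (56 − 125) = 106.425 → 106

(104, 95, 106)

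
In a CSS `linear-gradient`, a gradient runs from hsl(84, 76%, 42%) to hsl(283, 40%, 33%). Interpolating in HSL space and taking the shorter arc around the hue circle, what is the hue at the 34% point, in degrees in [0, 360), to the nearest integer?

29

Hue: 283 − 84 = 199°, but |199| > 180 so the shorter arc goes the other way: Δh = 199 − 360 = -161°.
H = 84 + 0.34 × (-161) = 29.26 → 29°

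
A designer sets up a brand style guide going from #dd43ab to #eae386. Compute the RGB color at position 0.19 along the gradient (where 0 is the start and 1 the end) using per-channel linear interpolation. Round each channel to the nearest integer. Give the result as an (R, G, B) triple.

(223, 97, 164)

#dd43ab → (221, 67, 171); #eae386 → (234, 227, 134).
R = 221 + 0.19 × (234 − 221) = 221 + 0.19 × 13 = 223.47 → 223
G = 67 + 0.19 × (227 − 67) = 67 + 0.19 × 160 = 97.4 → 97
B = 171 + 0.19 × (134 − 171) = 171 + 0.19 × -37 = 163.97 → 164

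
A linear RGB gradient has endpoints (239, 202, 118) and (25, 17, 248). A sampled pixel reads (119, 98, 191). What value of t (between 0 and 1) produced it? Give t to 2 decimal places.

0.56

Invert the lerp on the R channel (largest span, 214): t = (119 − 239) / (25 − 239) = -120/-214 = 0.56075.
Check on G: (98 − 202)/(17 − 202) = 0.5622 ✓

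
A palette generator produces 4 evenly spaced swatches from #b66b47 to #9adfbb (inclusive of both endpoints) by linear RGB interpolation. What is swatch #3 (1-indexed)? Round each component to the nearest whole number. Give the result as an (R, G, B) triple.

With 4 swatches and endpoints inclusive, swatch 3 sits at t = (3 − 1)/(4 − 1) = 2/3 ≈ 0.6667.
#b66b47 → (182, 107, 71); #9adfbb → (154, 223, 187).
R = 182 + 0.6667 × (154 − 182) = 163.332 → 163
G = 107 + 0.6667 × (223 − 107) = 184.337 → 184
B = 71 + 0.6667 × (187 − 71) = 148.337 → 148

(163, 184, 148)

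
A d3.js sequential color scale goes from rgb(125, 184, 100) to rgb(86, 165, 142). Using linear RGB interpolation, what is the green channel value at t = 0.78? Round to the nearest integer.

169

G = 184 + 0.78 × (165 − 184) = 169.18 → 169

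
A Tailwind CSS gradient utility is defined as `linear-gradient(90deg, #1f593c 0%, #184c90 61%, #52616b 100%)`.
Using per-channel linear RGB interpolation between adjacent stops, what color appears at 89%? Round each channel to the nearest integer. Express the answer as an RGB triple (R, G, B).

(66, 91, 117)

89% lies between the 61% and 100% stops, so the local fraction is t = (89 − 61)/(100 − 61) = 28/39 ≈ 0.7179.
#184c90 → (24, 76, 144); #52616b → (82, 97, 107).
R = 24 + 0.7179 × (82 − 24) = 65.638 → 66
G = 76 + 0.7179 × (97 − 76) = 91.076 → 91
B = 144 + 0.7179 × (107 − 144) = 117.438 → 117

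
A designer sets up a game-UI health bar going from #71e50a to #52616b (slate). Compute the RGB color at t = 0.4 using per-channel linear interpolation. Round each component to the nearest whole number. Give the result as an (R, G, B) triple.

(101, 176, 49)

#71e50a → (113, 229, 10); #52616b → (82, 97, 107).
R = 113 + 0.4 × (82 − 113) = 113 + 0.4 × -31 = 100.6 → 101
G = 229 + 0.4 × (97 − 229) = 229 + 0.4 × -132 = 176.2 → 176
B = 10 + 0.4 × (107 − 10) = 10 + 0.4 × 97 = 48.8 → 49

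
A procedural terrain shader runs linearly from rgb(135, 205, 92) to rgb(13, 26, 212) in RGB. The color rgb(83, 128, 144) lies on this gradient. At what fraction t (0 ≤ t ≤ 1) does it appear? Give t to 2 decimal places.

0.43

Invert the lerp on the G channel (largest span, 179): t = (128 − 205) / (26 − 205) = -77/-179 = 0.43017.
Check on R: (83 − 135)/(13 − 135) = 0.4262 ✓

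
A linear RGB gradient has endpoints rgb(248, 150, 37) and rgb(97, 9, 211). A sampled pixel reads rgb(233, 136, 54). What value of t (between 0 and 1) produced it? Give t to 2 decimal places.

0.10

Invert the lerp on the B channel (largest span, 174): t = (54 − 37) / (211 − 37) = 17/174 = 0.097701.
Check on R: (233 − 248)/(97 − 248) = 0.09934 ✓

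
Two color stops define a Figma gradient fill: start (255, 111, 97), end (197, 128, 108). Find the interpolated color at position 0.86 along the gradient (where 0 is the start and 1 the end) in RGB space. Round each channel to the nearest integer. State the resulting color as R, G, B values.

(205, 126, 106)

R = 255 + 0.86 × (197 − 255) = 255 + 0.86 × -58 = 205.12 → 205
G = 111 + 0.86 × (128 − 111) = 111 + 0.86 × 17 = 125.62 → 126
B = 97 + 0.86 × (108 − 97) = 97 + 0.86 × 11 = 106.46 → 106
So the blended color is (205, 126, 106), about #cd7e6a.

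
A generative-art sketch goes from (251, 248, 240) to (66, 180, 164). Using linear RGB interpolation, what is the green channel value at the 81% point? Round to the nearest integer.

G = 248 + 0.81 × (180 − 248) = 192.92 → 193

193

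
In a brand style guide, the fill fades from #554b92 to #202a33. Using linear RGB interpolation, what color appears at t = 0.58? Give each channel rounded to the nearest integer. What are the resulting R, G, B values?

(54, 56, 91)

#554b92 → (85, 75, 146); #202a33 → (32, 42, 51).
R = 85 + 0.58 × (32 − 85) = 85 + 0.58 × -53 = 54.26 → 54
G = 75 + 0.58 × (42 − 75) = 75 + 0.58 × -33 = 55.86 → 56
B = 146 + 0.58 × (51 − 146) = 146 + 0.58 × -95 = 90.9 → 91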